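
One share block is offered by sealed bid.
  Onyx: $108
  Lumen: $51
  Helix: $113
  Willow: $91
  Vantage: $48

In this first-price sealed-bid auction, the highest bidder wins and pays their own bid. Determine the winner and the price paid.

First-price sealed-bid auction: the highest bidder wins and pays their own bid.
Bids in order: 113 (Helix) > 108 (Onyx) > 91 (Willow) > 51 (Lumen) > 48 (Vantage)
Helix has the highest bid and pays exactly that: $113.

Helix pays $113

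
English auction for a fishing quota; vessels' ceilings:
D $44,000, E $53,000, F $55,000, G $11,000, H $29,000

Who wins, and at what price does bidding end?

F wins at $53,000

Limits in order: 55,000 (F) > 53,000 (E) > 44,000 (D) > 29,000 (H) > 11,000 (G)
Bidding ends when E exits at $53,000; F takes it.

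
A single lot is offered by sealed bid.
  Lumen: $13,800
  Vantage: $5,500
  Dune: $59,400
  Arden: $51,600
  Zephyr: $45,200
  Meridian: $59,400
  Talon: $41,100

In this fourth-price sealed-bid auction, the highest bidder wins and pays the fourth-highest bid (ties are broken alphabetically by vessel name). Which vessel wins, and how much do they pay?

Dune pays $45,200

Bids ranked: 59,400 (Dune) > 59,400 (Meridian) > 51,600 (Arden) > 45,200 (Zephyr) > 41,100 (Talon) > 13,800 (Lumen) > …
Dune and Meridian tie at $59,400; tie-break gives it to Dune.
Dune wins; payment is bid #4 in the ranking = $45,200.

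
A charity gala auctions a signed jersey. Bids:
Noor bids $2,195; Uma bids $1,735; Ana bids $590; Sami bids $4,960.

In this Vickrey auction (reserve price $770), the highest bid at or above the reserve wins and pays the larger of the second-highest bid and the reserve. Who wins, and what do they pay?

Sami pays $2,195

Bids ranked: 4,960 (Sami) > 2,195 (Noor) > 1,735 (Uma) > 590 (Ana)
Highest eligible bid: Sami at $4,960.
Second-highest bid $2,195 exceeds the reserve $770 → payment $2,195.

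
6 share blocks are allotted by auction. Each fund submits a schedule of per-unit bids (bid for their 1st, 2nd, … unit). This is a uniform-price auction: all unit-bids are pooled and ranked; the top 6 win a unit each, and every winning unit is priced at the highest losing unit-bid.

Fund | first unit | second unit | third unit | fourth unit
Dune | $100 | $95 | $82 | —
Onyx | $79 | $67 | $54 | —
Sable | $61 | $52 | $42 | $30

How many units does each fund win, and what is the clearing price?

Dune 3, Onyx 2, Sable 1; clearing price $54

Pooled unit-bids ranked (top 6): 100 (Dune-1), 95 (Dune-2), 82 (Dune-3), 79 (Onyx-1), 67 (Onyx-2), 61 (Sable-1)
First bid not allocated: $54.
Allocation: Dune 3, Onyx 2, Sable 1.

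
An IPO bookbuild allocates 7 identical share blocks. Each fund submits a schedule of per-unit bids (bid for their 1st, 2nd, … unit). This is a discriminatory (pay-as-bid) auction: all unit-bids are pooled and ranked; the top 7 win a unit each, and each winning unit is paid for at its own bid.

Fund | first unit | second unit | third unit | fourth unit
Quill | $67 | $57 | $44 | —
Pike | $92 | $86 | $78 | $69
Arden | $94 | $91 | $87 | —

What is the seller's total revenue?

Total revenue: $597

Pooled unit-bids ranked (top 7): 94 (Arden-1), 92 (Pike-1), 91 (Arden-2), 87 (Arden-3), 86 (Pike-2), 78 (Pike-3), 69 (Pike-4)
Next rejected bid: $67 (not a price — pay-as-bid).
Each winning unit pays its own bid.
Revenue = 94 + 92 + 91 + 87 + 86 + 78 + 69 = $597.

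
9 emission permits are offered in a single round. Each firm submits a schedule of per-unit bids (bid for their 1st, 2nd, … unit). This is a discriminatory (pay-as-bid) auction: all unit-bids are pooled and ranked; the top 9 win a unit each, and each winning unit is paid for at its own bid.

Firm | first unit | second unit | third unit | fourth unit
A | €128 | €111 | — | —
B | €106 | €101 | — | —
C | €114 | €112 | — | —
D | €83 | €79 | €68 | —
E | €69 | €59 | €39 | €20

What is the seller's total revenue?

Total revenue: €903

Pooled unit-bids ranked (top 9): 128 (A-1), 114 (C-1), 112 (C-2), 111 (A-2), 106 (B-1), 101 (B-2), 83 (D-1), 79 (D-2), 69 (E-1)
Next rejected bid: €68 (not a price — pay-as-bid).
Each winning unit pays its own bid.
Revenue = 128 + 114 + 112 + 111 + 106 + 101 + 83 + 79 + 69 = €903.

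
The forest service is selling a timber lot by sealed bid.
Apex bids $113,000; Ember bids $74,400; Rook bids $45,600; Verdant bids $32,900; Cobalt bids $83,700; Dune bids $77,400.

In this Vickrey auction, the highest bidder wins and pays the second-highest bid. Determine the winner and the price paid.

Apex pays $83,700

Bids in order: 113,000 (Apex) > 83,700 (Cobalt) > 77,400 (Dune) > 74,400 (Ember) > 45,600 (Rook) > 32,900 (Verdant)
Second-price: Apex pays Cobalt's bid of $83,700.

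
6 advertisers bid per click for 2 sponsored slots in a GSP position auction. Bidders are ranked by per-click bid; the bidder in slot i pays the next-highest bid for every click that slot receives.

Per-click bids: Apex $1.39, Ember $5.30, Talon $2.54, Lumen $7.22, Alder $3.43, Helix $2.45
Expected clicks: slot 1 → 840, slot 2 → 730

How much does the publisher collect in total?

Ranked by bid: $7.22 (Lumen) > $5.30 (Ember) > $3.43 (Alder) > …
Slot 1: Lumen pays $5.30 × 840 = $4452.00
Slot 2: Ember pays $3.43 × 730 = $2503.90
Total = $6955.90

Total revenue: $6955.90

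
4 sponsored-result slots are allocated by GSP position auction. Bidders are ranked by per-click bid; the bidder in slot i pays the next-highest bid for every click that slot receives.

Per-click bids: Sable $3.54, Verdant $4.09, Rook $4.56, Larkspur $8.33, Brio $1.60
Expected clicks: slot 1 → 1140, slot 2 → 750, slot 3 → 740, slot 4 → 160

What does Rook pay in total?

Per-click bids in order: $8.33 (Larkspur) > $4.56 (Rook) > $4.09 (Verdant) > $3.54 (Sable) > $1.60 (Brio)
Rook holds slot 2 → pays next bid $4.09 × 750 clicks = $3067.50.

Rook pays $3067.50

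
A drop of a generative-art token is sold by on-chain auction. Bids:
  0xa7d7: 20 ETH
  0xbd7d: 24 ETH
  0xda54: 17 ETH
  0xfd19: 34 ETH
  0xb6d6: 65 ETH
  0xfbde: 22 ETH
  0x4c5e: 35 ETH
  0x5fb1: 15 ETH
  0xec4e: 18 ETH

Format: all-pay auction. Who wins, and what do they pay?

0xb6d6 pays 65 ETH

Bids in order: 65 (0xb6d6) > 35 (0x4c5e) > 34 (0xfd19) > 24 (0xbd7d) > 22 (0xfbde) > 20 (0xa7d7) > …
0xb6d6 wins with the top bid; all bids are sunk regardless.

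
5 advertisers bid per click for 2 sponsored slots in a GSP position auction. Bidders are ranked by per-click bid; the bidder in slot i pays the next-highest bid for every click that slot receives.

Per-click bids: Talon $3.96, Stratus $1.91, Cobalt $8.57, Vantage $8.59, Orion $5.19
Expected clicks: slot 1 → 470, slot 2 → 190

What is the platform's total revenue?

Ranked by bid: $8.59 (Vantage) > $8.57 (Cobalt) > $5.19 (Orion) > …
Slot 1: Vantage pays $8.57 × 470 = $4027.90
Slot 2: Cobalt pays $5.19 × 190 = $986.10
Total = $5014.00

Total revenue: $5014.00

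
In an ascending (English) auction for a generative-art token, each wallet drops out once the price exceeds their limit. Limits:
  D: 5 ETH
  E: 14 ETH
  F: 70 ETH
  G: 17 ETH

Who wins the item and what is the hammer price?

F wins at 17 ETH

Sorting limits: 70 (F) > 17 (G) > 14 (E) > 5 (D)
Bidding ends when G exits at 17 ETH; F takes it.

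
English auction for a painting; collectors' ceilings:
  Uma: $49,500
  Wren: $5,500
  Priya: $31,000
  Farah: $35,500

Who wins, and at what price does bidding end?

Uma wins at $35,500

Open ascending-bid auction: the price rises until one bidder remains; the winner pays the price at which the last rival dropped out.
Limits in order: 49,500 (Uma) > 35,500 (Farah) > 31,000 (Priya) > 5,500 (Wren)
Bidding ends when Farah exits at $35,500; Uma takes it.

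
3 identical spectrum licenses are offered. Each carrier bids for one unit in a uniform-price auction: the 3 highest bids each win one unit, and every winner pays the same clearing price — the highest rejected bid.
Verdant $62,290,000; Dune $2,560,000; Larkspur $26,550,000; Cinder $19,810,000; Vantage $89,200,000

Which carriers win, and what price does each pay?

Ordering the bids: 89,200,000 (Vantage), 62,290,000 (Verdant), 26,550,000 (Larkspur), 19,810,000 (Cinder), 2,560,000 (Dune)
The 3 highest are Vantage, Verdant, Larkspur.
Highest unsuccessful bid: $19,810,000 → clearing price.

Vantage, Verdant, Larkspur; each pays $19,810,000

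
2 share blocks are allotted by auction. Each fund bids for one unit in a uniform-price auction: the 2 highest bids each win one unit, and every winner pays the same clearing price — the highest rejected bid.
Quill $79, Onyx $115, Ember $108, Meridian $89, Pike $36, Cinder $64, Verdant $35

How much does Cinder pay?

Bids ranked high→low: 115 (Onyx), 108 (Ember), 89 (Meridian), 79 (Quill), …
The 2 highest are Onyx, Ember.
Highest unsuccessful bid: $89 → clearing price.
Cinder does not win → pays $0.

Cinder pays $0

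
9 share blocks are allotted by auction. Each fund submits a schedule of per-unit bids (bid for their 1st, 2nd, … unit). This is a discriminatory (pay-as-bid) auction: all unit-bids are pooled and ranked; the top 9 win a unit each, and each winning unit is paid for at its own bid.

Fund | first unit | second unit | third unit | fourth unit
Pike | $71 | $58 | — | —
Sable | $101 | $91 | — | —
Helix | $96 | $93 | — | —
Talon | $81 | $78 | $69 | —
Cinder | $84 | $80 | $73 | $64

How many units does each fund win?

Cinder 3, Helix 2, Sable 2, Talon 2

Merging the schedules and taking the best 9: 101 (Sable-1), 96 (Helix-1), 93 (Helix-2), 91 (Sable-2), 84 (Cinder-1), 81 (Talon-1), 80 (Cinder-2), 78 (Talon-2), 73 (Cinder-3)
Next rejected bid: $71 (not a price — pay-as-bid).
Allocation: Cinder 3, Helix 2, Sable 2, Talon 2.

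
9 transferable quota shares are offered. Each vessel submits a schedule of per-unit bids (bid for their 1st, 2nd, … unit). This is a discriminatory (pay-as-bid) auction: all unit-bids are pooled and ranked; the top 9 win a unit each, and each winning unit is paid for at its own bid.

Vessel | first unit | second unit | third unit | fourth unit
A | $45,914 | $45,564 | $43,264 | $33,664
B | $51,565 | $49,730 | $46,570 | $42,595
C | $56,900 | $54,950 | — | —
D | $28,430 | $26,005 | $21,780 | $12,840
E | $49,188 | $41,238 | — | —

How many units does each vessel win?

A 3, B 3, C 2, E 1

Merging the schedules and taking the best 9: 56,900 (C-1), 54,950 (C-2), 51,565 (B-1), 49,730 (B-2), 49,188 (E-1), 46,570 (B-3), 45,914 (A-1), 45,564 (A-2), 43,264 (A-3)
Next rejected bid: $42,595 (not a price — pay-as-bid).
Allocation: A 3, B 3, C 2, E 1.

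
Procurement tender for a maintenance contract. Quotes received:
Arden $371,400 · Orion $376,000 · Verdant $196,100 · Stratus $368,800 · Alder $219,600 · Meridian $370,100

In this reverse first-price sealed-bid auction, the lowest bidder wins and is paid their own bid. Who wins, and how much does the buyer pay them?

Verdant is paid $196,100

Reverse first-price sealed-bid auction: the lowest bidder wins and is paid their own bid.
Bids ranked: 196,100 (Verdant) < 219,600 (Alder) < 368,800 (Stratus) < 370,100 (Meridian) < 371,400 (Arden) < 376,000 (Orion)
Verdant has the lowest bid and is paid exactly that: $196,100.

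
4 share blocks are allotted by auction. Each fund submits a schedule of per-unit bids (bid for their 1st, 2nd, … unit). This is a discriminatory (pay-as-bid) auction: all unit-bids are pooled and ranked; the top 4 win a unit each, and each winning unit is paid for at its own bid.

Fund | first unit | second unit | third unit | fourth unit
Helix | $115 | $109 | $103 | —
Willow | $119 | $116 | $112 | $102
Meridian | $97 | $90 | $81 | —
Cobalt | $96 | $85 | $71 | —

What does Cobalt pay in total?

Merging the schedules and taking the best 4: 119 (Willow-1), 116 (Willow-2), 115 (Helix-1), 112 (Willow-3)
Next rejected bid: $109 (not a price — pay-as-bid).
Cobalt wins no units.

Cobalt pays $0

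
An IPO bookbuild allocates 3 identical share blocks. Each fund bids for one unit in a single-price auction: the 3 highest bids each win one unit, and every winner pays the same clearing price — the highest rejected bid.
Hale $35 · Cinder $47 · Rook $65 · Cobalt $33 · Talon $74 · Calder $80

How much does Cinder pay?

Bids ranked high→low: 80 (Calder), 74 (Talon), 65 (Rook), 47 (Cinder), 35 (Hale), …
Winners (3 units): Calder, Talon, Rook.
Clearing price = highest rejected bid = $47.
Cinder does not win → pays $0.

Cinder pays $0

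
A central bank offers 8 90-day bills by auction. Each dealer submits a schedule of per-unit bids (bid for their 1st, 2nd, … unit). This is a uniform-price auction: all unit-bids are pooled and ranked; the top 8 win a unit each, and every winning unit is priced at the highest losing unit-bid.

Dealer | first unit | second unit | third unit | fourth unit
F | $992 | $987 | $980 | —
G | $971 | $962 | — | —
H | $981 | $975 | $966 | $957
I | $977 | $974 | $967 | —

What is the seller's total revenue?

Total revenue: $7,736

All unit-bids, highest first — top 8: 992 (F-1), 987 (F-2), 981 (H-1), 980 (F-3), 977 (I-1), 975 (H-2), 974 (I-2), 971 (G-1)
Highest rejected unit-bid = $967.
Allocation: F 3, G 1, H 2, I 2. Every unit priced at $967.
Revenue = 8 × 967 = $7,736.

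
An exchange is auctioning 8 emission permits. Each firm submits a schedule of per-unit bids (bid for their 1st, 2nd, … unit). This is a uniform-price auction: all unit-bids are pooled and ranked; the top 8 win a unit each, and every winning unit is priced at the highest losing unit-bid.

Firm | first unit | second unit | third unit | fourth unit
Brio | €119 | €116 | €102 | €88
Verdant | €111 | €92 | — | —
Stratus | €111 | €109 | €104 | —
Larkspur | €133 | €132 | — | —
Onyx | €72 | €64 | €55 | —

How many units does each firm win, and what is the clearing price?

Brio 2, Larkspur 2, Stratus 3, Verdant 1; clearing price €102

Merging the schedules and taking the best 8: 133 (Larkspur-1), 132 (Larkspur-2), 119 (Brio-1), 116 (Brio-2), 111 (Verdant-1), 111 (Stratus-1), 109 (Stratus-2), 104 (Stratus-3)
Highest rejected unit-bid = €102.
Allocation: Brio 2, Larkspur 2, Stratus 3, Verdant 1.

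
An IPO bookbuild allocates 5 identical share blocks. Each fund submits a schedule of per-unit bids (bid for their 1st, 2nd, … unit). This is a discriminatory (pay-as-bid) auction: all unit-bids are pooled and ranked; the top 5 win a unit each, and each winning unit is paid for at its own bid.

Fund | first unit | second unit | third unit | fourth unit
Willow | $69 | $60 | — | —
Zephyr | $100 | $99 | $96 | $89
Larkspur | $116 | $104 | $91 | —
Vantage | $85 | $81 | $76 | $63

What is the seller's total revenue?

Total revenue: $515

Merging the schedules and taking the best 5: 116 (Larkspur-1), 104 (Larkspur-2), 100 (Zephyr-1), 99 (Zephyr-2), 96 (Zephyr-3)
Next rejected bid: $91 (not a price — pay-as-bid).
Each winning unit pays its own bid.
Revenue = 116 + 104 + 100 + 99 + 96 = $515.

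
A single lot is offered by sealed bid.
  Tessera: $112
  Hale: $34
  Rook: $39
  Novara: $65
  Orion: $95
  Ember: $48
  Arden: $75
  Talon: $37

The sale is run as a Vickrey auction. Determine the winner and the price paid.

Bids in order: 112 (Tessera) > 95 (Orion) > 75 (Arden) > 65 (Novara) > 48 (Ember) > 39 (Rook) > …
Tessera is highest; pays the second-highest bid, $95.

Tessera pays $95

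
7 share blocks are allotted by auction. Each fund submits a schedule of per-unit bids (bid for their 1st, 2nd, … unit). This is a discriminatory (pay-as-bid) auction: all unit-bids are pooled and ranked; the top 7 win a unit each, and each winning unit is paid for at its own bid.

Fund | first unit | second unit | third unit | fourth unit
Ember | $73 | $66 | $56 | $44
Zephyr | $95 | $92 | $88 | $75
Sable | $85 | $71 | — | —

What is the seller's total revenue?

Total revenue: $579

All unit-bids, highest first — top 7: 95 (Zephyr-1), 92 (Zephyr-2), 88 (Zephyr-3), 85 (Sable-1), 75 (Zephyr-4), 73 (Ember-1), 71 (Sable-2)
Next rejected bid: $66 (not a price — pay-as-bid).
Each winning unit pays its own bid.
Revenue = 95 + 92 + 88 + 85 + 75 + 73 + 71 = $579.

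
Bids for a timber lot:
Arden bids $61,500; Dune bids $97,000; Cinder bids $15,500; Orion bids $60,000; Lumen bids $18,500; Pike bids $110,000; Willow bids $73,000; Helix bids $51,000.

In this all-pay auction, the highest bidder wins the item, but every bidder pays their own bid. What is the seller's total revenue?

Sorting bids: 110,000 (Pike) > 97,000 (Dune) > 73,000 (Willow) > 61,500 (Arden) > 60,000 (Orion) > 51,000 (Helix) > …
Every bidder forfeits their bid regardless of winning.
Revenue = 61,500 + 97,000 + 15,500 + 60,000 + 18,500 + 110,000 + 73,000 + 51,000 = $486,500.

Total revenue: $486,500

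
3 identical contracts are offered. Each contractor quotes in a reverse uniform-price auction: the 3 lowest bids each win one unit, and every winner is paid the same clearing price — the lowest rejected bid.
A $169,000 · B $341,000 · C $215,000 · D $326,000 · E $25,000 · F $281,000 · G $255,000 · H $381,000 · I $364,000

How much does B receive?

Sorting: 25,000 (E), 169,000 (A), 215,000 (C), 255,000 (G), 281,000 (F), …
The 3 lowest are E, A, C.
Clearing price = lowest rejected bid = $255,000.
B does not win → is paid $0.

B is paid $0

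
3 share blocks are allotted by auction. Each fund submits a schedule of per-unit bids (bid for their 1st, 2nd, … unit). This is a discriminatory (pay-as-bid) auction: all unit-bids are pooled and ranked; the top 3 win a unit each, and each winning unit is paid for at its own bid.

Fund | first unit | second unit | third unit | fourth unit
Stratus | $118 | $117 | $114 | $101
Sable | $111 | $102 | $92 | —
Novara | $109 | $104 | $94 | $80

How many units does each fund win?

Merging the schedules and taking the best 3: 118 (Stratus-1), 117 (Stratus-2), 114 (Stratus-3)
Next rejected bid: $111 (not a price — pay-as-bid).
Allocation: Stratus 3.

Stratus 3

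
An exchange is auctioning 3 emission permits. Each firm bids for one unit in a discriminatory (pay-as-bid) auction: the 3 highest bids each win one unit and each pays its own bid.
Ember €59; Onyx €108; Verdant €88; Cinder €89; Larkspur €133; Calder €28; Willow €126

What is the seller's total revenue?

Total revenue: €367

Bids ranked high→low: 133 (Larkspur), 126 (Willow), 108 (Onyx), 89 (Cinder), 88 (Verdant), …
The 3 highest are Larkspur, Willow, Onyx.
Total revenue = 133 + 126 + 108 = €367.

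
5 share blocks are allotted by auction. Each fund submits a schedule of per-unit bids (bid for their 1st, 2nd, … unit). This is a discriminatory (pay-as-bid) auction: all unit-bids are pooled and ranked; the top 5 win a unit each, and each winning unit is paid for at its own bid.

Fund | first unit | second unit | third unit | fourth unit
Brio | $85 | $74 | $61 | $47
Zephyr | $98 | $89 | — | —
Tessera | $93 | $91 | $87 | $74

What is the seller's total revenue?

Merging the schedules and taking the best 5: 98 (Zephyr-1), 93 (Tessera-1), 91 (Tessera-2), 89 (Zephyr-2), 87 (Tessera-3)
Next rejected bid: $85 (not a price — pay-as-bid).
Each winning unit pays its own bid.
Revenue = 98 + 93 + 91 + 89 + 87 = $458.

Total revenue: $458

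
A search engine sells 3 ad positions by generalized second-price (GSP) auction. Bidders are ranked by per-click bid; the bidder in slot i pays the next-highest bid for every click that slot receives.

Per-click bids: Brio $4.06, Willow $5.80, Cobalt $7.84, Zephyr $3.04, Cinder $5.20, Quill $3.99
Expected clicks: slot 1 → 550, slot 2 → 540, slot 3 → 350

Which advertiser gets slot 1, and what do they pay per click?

Cobalt; $5.80 per click

Per-click bids in order: $7.84 (Cobalt) > $5.80 (Willow) > $5.20 (Cinder) > $4.06 (Brio) > …
Slot 1 goes to the first-ranked bidder, Cobalt, who pays the next bid down: $5.80/click.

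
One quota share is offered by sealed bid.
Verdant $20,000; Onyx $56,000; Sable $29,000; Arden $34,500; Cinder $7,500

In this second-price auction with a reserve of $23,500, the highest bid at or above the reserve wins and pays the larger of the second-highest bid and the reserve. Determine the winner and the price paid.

Onyx pays $34,500

Bids ranked: 56,000 (Onyx) > 34,500 (Arden) > 29,000 (Sable) > 20,000 (Verdant) > 7,500 (Cinder)
Onyx has the top bid at or above the reserve ($56,000).
max(second-highest $34,500, reserve $23,500) = $34,500; the reserve does not bind.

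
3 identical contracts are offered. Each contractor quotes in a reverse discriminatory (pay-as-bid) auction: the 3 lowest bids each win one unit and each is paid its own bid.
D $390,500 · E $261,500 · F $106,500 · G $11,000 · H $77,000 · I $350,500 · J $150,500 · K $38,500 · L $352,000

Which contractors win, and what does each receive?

Sorting: 11,000 (G), 38,500 (K), 77,000 (H), 106,500 (F), 150,500 (J), …
Lowest 3: G, K, H.
Each winner is paid its own bid: G $11,000, K $38,500, H $77,000.

G $11,000, K $38,500, H $77,000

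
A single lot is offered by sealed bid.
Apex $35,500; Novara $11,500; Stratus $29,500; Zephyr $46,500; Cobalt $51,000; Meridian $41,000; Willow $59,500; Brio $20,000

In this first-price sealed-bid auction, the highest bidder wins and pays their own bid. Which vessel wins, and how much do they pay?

Bids in order: 59,500 (Willow) > 51,000 (Cobalt) > 46,500 (Zephyr) > 41,000 (Meridian) > 35,500 (Apex) > 29,500 (Stratus) > …
Willow is highest → pays own bid, $59,500.

Willow pays $59,500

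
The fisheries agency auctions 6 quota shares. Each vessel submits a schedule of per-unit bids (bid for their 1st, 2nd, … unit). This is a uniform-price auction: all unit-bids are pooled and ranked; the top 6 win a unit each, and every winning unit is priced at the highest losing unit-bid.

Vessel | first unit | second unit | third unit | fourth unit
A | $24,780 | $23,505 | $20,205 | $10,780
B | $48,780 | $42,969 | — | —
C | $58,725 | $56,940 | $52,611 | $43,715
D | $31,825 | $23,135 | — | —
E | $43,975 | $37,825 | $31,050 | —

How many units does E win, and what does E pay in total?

E: 1 unit, pays $42,969

Merging the schedules and taking the best 6: 58,725 (C-1), 56,940 (C-2), 52,611 (C-3), 48,780 (B-1), 43,975 (E-1), 43,715 (C-4)
First bid not allocated: $42,969.
E wins 1 unit(s) at $42,969 each.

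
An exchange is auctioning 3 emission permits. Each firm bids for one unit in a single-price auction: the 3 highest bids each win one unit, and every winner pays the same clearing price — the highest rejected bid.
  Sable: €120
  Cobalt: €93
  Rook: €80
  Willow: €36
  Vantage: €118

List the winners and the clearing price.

Sable, Vantage, Cobalt; each pays €80

Sorting: 120 (Sable), 118 (Vantage), 93 (Cobalt), 80 (Rook), 36 (Willow)
Winners (3 units): Sable, Vantage, Cobalt.
Clearing price = highest rejected bid = €80.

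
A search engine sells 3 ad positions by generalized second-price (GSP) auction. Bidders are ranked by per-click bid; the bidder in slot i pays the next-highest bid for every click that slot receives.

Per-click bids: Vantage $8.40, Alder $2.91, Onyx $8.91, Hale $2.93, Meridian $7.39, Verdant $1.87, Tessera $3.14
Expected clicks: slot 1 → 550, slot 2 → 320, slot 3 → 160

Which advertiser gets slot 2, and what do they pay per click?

Sorting advertisers: $8.91 (Onyx) > $8.40 (Vantage) > $7.39 (Meridian) > $3.14 (Tessera) > …
Slot 2 goes to the second-ranked bidder, Vantage, who pays the next bid down: $7.39/click.

Vantage; $7.39 per click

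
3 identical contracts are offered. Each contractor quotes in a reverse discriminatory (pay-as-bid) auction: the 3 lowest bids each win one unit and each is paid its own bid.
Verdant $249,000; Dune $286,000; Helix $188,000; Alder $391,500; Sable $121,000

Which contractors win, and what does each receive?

Sable $121,000, Helix $188,000, Verdant $249,000

Sorting: 121,000 (Sable), 188,000 (Helix), 249,000 (Verdant), 286,000 (Dune), 391,500 (Alder)
Lowest 3: Sable, Helix, Verdant.
Each winner is paid its own bid: Sable $121,000, Helix $188,000, Verdant $249,000.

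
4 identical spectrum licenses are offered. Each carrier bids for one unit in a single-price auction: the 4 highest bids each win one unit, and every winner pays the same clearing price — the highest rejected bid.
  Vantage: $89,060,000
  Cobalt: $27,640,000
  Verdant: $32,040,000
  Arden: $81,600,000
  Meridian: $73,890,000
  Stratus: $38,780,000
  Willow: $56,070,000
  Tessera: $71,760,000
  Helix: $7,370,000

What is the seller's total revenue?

Total revenue: $224,280,000

Ordering the bids: 89,060,000 (Vantage), 81,600,000 (Arden), 73,890,000 (Meridian), 71,760,000 (Tessera), 56,070,000 (Willow), 38,780,000 (Stratus), …
Winners (4 units): Vantage, Arden, Meridian, Tessera.
Clearing price = highest rejected bid = $56,070,000.
Total revenue = 4 × $56,070,000 = $224,280,000.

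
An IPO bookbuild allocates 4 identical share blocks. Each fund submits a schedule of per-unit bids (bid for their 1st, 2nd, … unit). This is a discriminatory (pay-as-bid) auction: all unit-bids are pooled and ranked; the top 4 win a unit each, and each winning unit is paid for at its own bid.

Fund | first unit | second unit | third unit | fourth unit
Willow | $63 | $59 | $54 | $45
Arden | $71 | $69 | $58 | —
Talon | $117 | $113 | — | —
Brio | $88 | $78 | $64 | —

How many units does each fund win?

Brio 2, Talon 2

Pooled unit-bids ranked (top 4): 117 (Talon-1), 113 (Talon-2), 88 (Brio-1), 78 (Brio-2)
Next rejected bid: $71 (not a price — pay-as-bid).
Allocation: Brio 2, Talon 2.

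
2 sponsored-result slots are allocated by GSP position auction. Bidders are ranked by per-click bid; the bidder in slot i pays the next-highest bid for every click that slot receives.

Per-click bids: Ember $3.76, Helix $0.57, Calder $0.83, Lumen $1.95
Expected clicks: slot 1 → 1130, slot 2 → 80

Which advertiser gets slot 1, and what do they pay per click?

Per-click bids in order: $3.76 (Ember) > $1.95 (Lumen) > $0.83 (Calder) > …
Slot 1 goes to the first-ranked bidder, Ember, who pays the next bid down: $1.95/click.

Ember; $1.95 per click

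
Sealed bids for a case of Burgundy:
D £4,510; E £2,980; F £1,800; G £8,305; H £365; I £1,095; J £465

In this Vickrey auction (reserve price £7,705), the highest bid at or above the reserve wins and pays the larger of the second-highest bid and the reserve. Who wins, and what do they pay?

Vickrey auction (reserve price £7,705): the highest bid at or above the reserve wins and pays the larger of the second-highest bid and the reserve.
Bids ranked: 8,305 (G) > 4,510 (D) > 2,980 (E) > 1,800 (F) > 1,095 (I) > 465 (J) > …
G has the top bid at or above the reserve (£8,305).
Second-highest bid £4,510 is below the reserve £7,705, so the reserve binds → payment £7,705.

G pays £7,705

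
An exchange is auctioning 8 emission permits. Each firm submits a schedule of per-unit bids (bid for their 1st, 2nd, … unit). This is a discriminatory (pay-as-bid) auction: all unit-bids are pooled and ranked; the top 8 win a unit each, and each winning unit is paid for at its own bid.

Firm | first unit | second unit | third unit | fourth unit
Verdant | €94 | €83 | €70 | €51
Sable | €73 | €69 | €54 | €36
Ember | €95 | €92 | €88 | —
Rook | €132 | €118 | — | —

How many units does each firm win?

Merging the schedules and taking the best 8: 132 (Rook-1), 118 (Rook-2), 95 (Ember-1), 94 (Verdant-1), 92 (Ember-2), 88 (Ember-3), 83 (Verdant-2), 73 (Sable-1)
Next rejected bid: €70 (not a price — pay-as-bid).
Allocation: Ember 3, Rook 2, Sable 1, Verdant 2.

Ember 3, Rook 2, Sable 1, Verdant 2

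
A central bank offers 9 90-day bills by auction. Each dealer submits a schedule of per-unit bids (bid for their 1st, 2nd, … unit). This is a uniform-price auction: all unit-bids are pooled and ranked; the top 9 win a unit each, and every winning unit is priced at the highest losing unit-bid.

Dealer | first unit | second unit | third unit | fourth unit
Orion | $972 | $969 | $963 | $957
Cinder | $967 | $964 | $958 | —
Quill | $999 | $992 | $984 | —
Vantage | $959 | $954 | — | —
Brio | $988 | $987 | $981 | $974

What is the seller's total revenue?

Merging the schedules and taking the best 9: 999 (Quill-1), 992 (Quill-2), 988 (Brio-1), 987 (Brio-2), 984 (Quill-3), 981 (Brio-3), 974 (Brio-4), 972 (Orion-1), 969 (Orion-2)
Highest rejected unit-bid = $967.
Allocation: Brio 4, Orion 2, Quill 3. Every unit priced at $967.
Revenue = 9 × 967 = $8,703.

Total revenue: $8,703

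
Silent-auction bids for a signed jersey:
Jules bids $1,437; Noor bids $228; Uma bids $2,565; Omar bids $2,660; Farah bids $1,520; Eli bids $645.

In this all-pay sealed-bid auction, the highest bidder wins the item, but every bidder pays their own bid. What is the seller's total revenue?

Rule: the highest bidder wins the item, but every bidder pays their own bid.
Bids ranked: 2,660 (Omar) > 2,565 (Uma) > 1,520 (Farah) > 1,437 (Jules) > 645 (Eli) > 228 (Noor)
Every bidder forfeits their bid regardless of winning.
Revenue = 1,437 + 228 + 2,565 + 2,660 + 1,520 + 645 = $9,055.

Total revenue: $9,055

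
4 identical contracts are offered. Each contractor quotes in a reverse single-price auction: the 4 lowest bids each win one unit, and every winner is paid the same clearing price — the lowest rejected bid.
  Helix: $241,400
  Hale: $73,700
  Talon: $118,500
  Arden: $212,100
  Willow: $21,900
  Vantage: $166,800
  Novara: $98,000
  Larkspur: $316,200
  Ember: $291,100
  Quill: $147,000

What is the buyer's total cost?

Total cost: $588,000

Bids ranked low→high: 21,900 (Willow), 73,700 (Hale), 98,000 (Novara), 118,500 (Talon), 147,000 (Quill), 166,800 (Vantage), …
Winners (4 units): Willow, Hale, Novara, Talon.
Lowest unsuccessful bid: $147,000 → clearing price.
Total cost = 4 × $147,000 = $588,000.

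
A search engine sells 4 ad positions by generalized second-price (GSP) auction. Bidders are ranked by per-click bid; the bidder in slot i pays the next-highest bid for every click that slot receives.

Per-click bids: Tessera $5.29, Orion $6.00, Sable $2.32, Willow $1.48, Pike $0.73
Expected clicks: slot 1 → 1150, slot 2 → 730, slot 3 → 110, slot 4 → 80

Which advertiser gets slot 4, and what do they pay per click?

Willow; $0.73 per click

Ranked by bid: $6.00 (Orion) > $5.29 (Tessera) > $2.32 (Sable) > $1.48 (Willow) > $0.73 (Pike)
Slot 4 goes to the fourth-ranked bidder, Willow, who pays the next bid down: $0.73/click.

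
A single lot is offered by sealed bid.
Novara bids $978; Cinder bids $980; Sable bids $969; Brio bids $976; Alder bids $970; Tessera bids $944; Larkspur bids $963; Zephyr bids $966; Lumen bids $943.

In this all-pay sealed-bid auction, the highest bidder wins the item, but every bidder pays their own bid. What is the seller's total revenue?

Rule: the highest bidder wins the item, but every bidder pays their own bid.
Bids in order: 980 (Cinder) > 978 (Novara) > 976 (Brio) > 970 (Alder) > 969 (Sable) > 966 (Zephyr) > …
Every bidder forfeits their bid regardless of winning.
Revenue = 978 + 980 + 969 + 976 + 970 + 944 + 963 + 966 + 943 = $8,689.

Total revenue: $8,689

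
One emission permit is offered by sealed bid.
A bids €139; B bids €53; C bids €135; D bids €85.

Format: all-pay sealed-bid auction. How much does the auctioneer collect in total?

All-pay sealed-bid auction: the highest bidder wins the item, but every bidder pays their own bid.
Bids in order: 139 (A) > 135 (C) > 85 (D) > 53 (B)
Every bidder forfeits their bid regardless of winning.
Revenue = 139 + 53 + 135 + 85 = €412.

Total revenue: €412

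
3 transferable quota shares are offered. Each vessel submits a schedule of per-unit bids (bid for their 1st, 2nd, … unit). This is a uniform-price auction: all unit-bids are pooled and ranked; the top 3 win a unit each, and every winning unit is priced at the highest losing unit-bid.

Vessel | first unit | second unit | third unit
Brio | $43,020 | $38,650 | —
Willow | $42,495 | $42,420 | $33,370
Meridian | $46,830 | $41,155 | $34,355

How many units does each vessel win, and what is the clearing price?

Brio 1, Meridian 1, Willow 1; clearing price $42,420

Pooled unit-bids ranked (top 3): 46,830 (Meridian-1), 43,020 (Brio-1), 42,495 (Willow-1)
Highest rejected unit-bid = $42,420.
Allocation: Brio 1, Meridian 1, Willow 1.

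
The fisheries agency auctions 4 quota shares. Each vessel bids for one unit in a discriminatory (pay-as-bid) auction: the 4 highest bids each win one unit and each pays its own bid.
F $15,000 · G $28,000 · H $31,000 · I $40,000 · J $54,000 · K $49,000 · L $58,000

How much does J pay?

Bids ranked high→low: 58,000 (L), 54,000 (J), 49,000 (K), 40,000 (I), 31,000 (H), 28,000 (G), …
The 4 highest are L, J, K, I.
J wins → own bid $54,000.

J pays $54,000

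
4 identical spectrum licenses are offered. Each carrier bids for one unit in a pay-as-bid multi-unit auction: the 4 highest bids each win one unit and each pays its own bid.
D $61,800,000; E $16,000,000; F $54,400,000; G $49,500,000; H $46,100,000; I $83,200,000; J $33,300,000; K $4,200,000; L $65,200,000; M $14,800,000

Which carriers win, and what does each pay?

I $83,200,000, L $65,200,000, D $61,800,000, F $54,400,000

Bids ranked high→low: 83,200,000 (I), 65,200,000 (L), 61,800,000 (D), 54,400,000 (F), 49,500,000 (G), 46,100,000 (H), …
Winners (4 units): I, L, D, F.
Each winner pays its own bid: I $83,200,000, L $65,200,000, D $61,800,000, F $54,400,000.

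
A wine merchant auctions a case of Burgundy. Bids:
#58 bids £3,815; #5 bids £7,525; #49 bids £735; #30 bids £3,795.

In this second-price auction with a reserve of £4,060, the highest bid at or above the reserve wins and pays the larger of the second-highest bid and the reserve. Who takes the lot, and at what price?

Bids in order: 7,525 (#5) > 3,815 (#58) > 3,795 (#30) > 735 (#49)
Highest eligible bid: #5 at £7,525.
max(second-highest £3,815, reserve £4,060) = £4,060.

#5 pays £4,060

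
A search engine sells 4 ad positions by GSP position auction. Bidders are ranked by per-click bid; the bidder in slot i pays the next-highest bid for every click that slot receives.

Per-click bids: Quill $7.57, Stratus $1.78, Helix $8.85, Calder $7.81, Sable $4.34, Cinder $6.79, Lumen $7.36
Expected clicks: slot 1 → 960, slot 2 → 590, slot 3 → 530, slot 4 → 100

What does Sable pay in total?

Ranked by bid: $8.85 (Helix) > $7.81 (Calder) > $7.57 (Quill) > $7.36 (Lumen) > $6.79 (Cinder) > …
Sable ranks below slot 4 → no slot, pays nothing.

Sable pays $0.00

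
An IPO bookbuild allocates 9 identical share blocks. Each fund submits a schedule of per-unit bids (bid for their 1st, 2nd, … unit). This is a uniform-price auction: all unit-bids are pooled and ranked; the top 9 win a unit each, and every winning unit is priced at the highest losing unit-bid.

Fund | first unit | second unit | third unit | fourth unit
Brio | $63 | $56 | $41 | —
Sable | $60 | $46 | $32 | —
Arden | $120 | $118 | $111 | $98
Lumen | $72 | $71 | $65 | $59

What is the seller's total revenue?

Pooled unit-bids ranked (top 9): 120 (Arden-1), 118 (Arden-2), 111 (Arden-3), 98 (Arden-4), 72 (Lumen-1), 71 (Lumen-2), 65 (Lumen-3), 63 (Brio-1), 60 (Sable-1)
First bid not allocated: $59.
Allocation: Arden 4, Brio 1, Lumen 3, Sable 1. Every unit priced at $59.
Revenue = 9 × 59 = $531.

Total revenue: $531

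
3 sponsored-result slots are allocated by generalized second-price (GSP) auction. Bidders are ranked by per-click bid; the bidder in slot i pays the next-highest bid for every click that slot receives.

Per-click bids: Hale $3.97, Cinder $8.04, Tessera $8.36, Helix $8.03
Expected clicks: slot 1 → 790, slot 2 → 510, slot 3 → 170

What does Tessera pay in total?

Sorting advertisers: $8.36 (Tessera) > $8.04 (Cinder) > $8.03 (Helix) > $3.97 (Hale)
Tessera holds slot 1 → pays next bid $8.04 × 790 clicks = $6351.60.

Tessera pays $6351.60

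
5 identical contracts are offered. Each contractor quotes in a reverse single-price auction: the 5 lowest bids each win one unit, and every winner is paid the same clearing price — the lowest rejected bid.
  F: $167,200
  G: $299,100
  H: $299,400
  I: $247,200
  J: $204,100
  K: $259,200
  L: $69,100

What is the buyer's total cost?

Sorting: 69,100 (L), 167,200 (F), 204,100 (J), 247,200 (I), 259,200 (K), 299,100 (G), 299,400 (H)
Winners (5 units): L, F, J, I, K.
Lowest unsuccessful bid: $299,100 → clearing price.
Total cost = 5 × $299,100 = $1,495,500.

Total cost: $1,495,500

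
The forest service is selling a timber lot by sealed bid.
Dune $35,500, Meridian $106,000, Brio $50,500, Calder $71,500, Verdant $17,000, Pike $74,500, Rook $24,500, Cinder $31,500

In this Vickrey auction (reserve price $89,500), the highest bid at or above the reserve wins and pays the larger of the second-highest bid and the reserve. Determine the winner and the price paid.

Bids ranked: 106,000 (Meridian) > 74,500 (Pike) > 71,500 (Calder) > 50,500 (Brio) > 35,500 (Dune) > 31,500 (Cinder) > …
Meridian has the top bid at or above the reserve ($106,000).
max(second-highest $74,500, reserve $89,500) = $89,500.

Meridian pays $89,500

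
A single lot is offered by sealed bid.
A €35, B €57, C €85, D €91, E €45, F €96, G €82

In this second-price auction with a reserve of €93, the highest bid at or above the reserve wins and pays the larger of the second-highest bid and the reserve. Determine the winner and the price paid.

Sorting bids: 96 (F) > 91 (D) > 85 (C) > 82 (G) > 57 (B) > 45 (E) > …
F has the top bid at or above the reserve (€96).
max(second-highest €91, reserve €93) = €93.

F pays €93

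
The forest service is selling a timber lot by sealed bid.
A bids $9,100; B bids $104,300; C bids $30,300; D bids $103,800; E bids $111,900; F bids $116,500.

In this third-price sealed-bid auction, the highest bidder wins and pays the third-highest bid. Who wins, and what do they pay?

Third-price sealed-bid auction: the highest bidder wins and pays the third-highest bid.
Bids ranked: 116,500 (F) > 111,900 (E) > 104,300 (B) > 103,800 (D) > 30,300 (C) > 9,100 (A)
F wins; payment is bid #3 in the ranking = $104,300.

F pays $104,300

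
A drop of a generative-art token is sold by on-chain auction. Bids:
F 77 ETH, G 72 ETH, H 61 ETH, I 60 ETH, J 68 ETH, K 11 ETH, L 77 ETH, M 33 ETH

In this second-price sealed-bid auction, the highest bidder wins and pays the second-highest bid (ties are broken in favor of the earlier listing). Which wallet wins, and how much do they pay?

F pays 77 ETH

Bids in order: 77 (F) > 77 (L) > 72 (G) > 68 (J) > 61 (H) > 60 (I) > …
F and L tie at 77 ETH; tie-break gives it to F.
F is highest; pays the second-highest bid, 77 ETH.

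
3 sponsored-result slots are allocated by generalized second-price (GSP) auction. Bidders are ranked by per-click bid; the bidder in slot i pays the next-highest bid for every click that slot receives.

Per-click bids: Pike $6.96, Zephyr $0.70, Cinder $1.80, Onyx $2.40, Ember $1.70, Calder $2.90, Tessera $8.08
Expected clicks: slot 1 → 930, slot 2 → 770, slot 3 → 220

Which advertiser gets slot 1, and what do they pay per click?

Tessera; $6.96 per click

Ranked by bid: $8.08 (Tessera) > $6.96 (Pike) > $2.90 (Calder) > $2.40 (Onyx) > …
Slot 1 goes to the first-ranked bidder, Tessera, who pays the next bid down: $6.96/click.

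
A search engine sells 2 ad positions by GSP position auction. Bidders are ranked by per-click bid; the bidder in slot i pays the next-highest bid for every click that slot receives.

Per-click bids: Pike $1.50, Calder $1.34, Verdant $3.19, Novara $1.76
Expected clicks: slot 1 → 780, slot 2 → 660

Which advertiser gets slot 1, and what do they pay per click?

Ranked by bid: $3.19 (Verdant) > $1.76 (Novara) > $1.50 (Pike) > …
Slot 1 goes to the first-ranked bidder, Verdant, who pays the next bid down: $1.76/click.

Verdant; $1.76 per click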